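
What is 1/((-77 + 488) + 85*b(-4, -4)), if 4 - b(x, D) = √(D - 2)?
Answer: 751/607351 + 85*I*√6/607351 ≈ 0.0012365 + 0.00034281*I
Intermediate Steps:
b(x, D) = 4 - √(-2 + D) (b(x, D) = 4 - √(D - 2) = 4 - √(-2 + D))
1/((-77 + 488) + 85*b(-4, -4)) = 1/((-77 + 488) + 85*(4 - √(-2 - 4))) = 1/(411 + 85*(4 - √(-6))) = 1/(411 + 85*(4 - I*√6)) = 1/(411 + (340 - 85*I*√6)) = 1/(751 - 85*I*√6)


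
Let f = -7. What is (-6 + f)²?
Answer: 169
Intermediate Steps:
(-6 + f)² = (-6 - 7)² = (-13)² = 169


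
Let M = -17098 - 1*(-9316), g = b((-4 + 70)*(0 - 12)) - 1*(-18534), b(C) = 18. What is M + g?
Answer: 10770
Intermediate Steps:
g = 18552 (g = 18 - 1*(-18534) = 18 + 18534 = 18552)
M = -7782 (M = -17098 + 9316 = -7782)
M + g = -7782 + 18552 = 10770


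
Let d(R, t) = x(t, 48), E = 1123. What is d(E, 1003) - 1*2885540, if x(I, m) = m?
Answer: -2885492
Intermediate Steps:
d(R, t) = 48
d(E, 1003) - 1*2885540 = 48 - 1*2885540 = 48 - 2885540 = -2885492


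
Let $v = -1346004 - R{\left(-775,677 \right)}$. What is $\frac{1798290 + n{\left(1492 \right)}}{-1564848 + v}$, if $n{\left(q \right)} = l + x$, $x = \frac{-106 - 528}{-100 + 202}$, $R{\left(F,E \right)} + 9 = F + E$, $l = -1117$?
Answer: $- \frac{91655506}{148447995} \approx -0.61742$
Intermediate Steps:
$R{\left(F,E \right)} = -9 + E + F$ ($R{\left(F,E \right)} = -9 + \left(F + E\right) = -9 + \left(E + F\right) = -9 + E + F$)
$x = - \frac{317}{51}$ ($x = - \frac{634}{102} = \left(-634\right) \frac{1}{102} = - \frac{317}{51} \approx -6.2157$)
$n{\left(q \right)} = - \frac{57284}{51}$ ($n{\left(q \right)} = -1117 - \frac{317}{51} = - \frac{57284}{51}$)
$v = -1345897$ ($v = -1346004 - \left(-9 + 677 - 775\right) = -1346004 - -107 = -1346004 + 107 = -1345897$)
$\frac{1798290 + n{\left(1492 \right)}}{-1564848 + v} = \frac{1798290 - \frac{57284}{51}}{-1564848 - 1345897} = \frac{91655506}{51 \left(-2910745\right)} = \frac{91655506}{51} \left(- \frac{1}{2910745}\right) = - \frac{91655506}{148447995}$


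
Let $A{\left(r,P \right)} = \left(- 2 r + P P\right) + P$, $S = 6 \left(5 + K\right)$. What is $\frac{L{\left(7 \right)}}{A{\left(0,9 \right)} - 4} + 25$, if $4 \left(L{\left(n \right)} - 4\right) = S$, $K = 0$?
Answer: $\frac{4323}{172} \approx 25.134$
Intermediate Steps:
$S = 30$ ($S = 6 \left(5 + 0\right) = 6 \cdot 5 = 30$)
$L{\left(n \right)} = \frac{23}{2}$ ($L{\left(n \right)} = 4 + \frac{1}{4} \cdot 30 = 4 + \frac{15}{2} = \frac{23}{2}$)
$A{\left(r,P \right)} = P + P^{2} - 2 r$ ($A{\left(r,P \right)} = \left(- 2 r + P^{2}\right) + P = \left(P^{2} - 2 r\right) + P = P + P^{2} - 2 r$)
$\frac{L{\left(7 \right)}}{A{\left(0,9 \right)} - 4} + 25 = \frac{1}{\left(9 + 9^{2} - 0\right) - 4} \cdot \frac{23}{2} + 25 = \frac{1}{\left(9 + 81 + 0\right) - 4} \cdot \frac{23}{2} + 25 = \frac{1}{90 - 4} \cdot \frac{23}{2} + 25 = \frac{1}{86} \cdot \frac{23}{2} + 25 = \frac{23}{172} + 25 = \frac{4323}{172}$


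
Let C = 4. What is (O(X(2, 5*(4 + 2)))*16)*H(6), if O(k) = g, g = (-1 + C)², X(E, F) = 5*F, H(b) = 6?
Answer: 864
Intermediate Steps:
g = 9 (g = (-1 + 4)² = 3² = 9)
O(k) = 9
(O(X(2, 5*(4 + 2)))*16)*H(6) = (9*16)*6 = 144*6 = 864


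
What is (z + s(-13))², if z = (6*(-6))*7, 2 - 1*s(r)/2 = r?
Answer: 49284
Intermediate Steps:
s(r) = 4 - 2*r
z = -252 (z = -36*7 = -252)
(z + s(-13))² = (-252 + (4 - 2*(-13)))² = (-252 + (4 + 26))² = (-252 + 30)² = (-222)² = 49284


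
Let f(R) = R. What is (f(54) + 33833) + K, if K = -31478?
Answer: 2409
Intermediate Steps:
(f(54) + 33833) + K = (54 + 33833) - 31478 = 33887 - 31478 = 2409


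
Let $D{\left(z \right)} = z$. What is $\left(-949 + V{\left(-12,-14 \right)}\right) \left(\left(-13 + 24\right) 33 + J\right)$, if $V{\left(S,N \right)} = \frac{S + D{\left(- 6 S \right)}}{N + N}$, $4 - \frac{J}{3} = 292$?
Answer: $\frac{3335658}{7} \approx 4.7652 \cdot 10^{5}$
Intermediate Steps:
$J = -864$ ($J = 12 - 876 = -864$)
$V{\left(S,N \right)} = - \frac{5 S}{2 N}$ ($V{\left(S,N \right)} = \frac{S - 6 S}{N + N} = \frac{\left(-5\right) S}{2 N} = - 5 S \frac{1}{2 N} = - \frac{5 S}{2 N}$)
$\left(-949 + V{\left(-12,-14 \right)}\right) \left(\left(-13 + 24\right) 33 + J\right) = \left(-949 - - \frac{30}{-14}\right) \left(\left(-13 + 24\right) 33 - 864\right) = \left(-949 - \left(-30\right) \left(- \frac{1}{14}\right)\right) \left(11 \cdot 33 - 864\right) = \left(-949 - \frac{15}{7}\right) \left(363 - 864\right) = \left(- \frac{6658}{7}\right) \left(-501\right) = \frac{3335658}{7}$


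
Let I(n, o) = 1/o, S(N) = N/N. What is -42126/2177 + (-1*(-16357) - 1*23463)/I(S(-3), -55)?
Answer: 121542112/311 ≈ 3.9081e+5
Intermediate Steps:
S(N) = 1
-42126/2177 + (-1*(-16357) - 1*23463)/I(S(-3), -55) = -42126/2177 + (-1*(-16357) - 1*23463)/(1/(-55)) = -42126*1/2177 + (16357 - 23463)/(-1/55) = -6018/311 - 7106*(-55) = -6018/311 + 390830 = 121542112/311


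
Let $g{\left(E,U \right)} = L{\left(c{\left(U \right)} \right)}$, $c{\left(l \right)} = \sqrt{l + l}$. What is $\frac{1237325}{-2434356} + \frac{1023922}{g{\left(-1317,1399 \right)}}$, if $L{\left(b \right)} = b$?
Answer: $- \frac{1237325}{2434356} + \frac{511961 \sqrt{2798}}{1399} \approx 19357.0$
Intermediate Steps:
$c{\left(l \right)} = \sqrt{2} \sqrt{l}$ ($c{\left(l \right)} = \sqrt{2 l} = \sqrt{2} \sqrt{l}$)
$g{\left(E,U \right)} = \sqrt{2} \sqrt{U}$
$\frac{1237325}{-2434356} + \frac{1023922}{g{\left(-1317,1399 \right)}} = \frac{1237325}{-2434356} + \frac{1023922}{\sqrt{2} \sqrt{1399}} = 1237325 \left(- \frac{1}{2434356}\right) + \frac{1023922}{\sqrt{2798}} = - \frac{1237325}{2434356} + 1023922 \frac{\sqrt{2798}}{2798} = - \frac{1237325}{2434356} + \frac{511961 \sqrt{2798}}{1399}$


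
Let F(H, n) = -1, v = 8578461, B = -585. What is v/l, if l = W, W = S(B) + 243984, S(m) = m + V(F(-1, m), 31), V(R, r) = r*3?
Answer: 2859487/81164 ≈ 35.231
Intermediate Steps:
V(R, r) = 3*r
S(m) = 93 + m (S(m) = m + 3*31 = m + 93 = 93 + m)
W = 243492 (W = (93 - 585) + 243984 = -492 + 243984 = 243492)
l = 243492
v/l = 8578461/243492 = 8578461*(1/243492) = 2859487/81164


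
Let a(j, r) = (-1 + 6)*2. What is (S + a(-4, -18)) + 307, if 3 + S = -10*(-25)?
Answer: 564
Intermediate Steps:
a(j, r) = 10 (a(j, r) = 5*2 = 10)
S = 247 (S = -3 - 10*(-25) = -3 + 250 = 247)
(S + a(-4, -18)) + 307 = (247 + 10) + 307 = 257 + 307 = 564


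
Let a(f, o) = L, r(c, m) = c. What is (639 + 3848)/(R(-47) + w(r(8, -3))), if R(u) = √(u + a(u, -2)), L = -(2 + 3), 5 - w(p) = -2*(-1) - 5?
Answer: 8974/29 - 4487*I*√13/58 ≈ 309.45 - 278.93*I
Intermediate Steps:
w(p) = 8 (w(p) = 5 - (-2*(-1) - 5) = 5 - (2 - 5) = 5 - 1*(-3) = 5 + 3 = 8)
L = -5 (L = -1*5 = -5)
a(f, o) = -5
R(u) = √(-5 + u) (R(u) = √(u - 5) = √(-5 + u))
(639 + 3848)/(R(-47) + w(r(8, -3))) = (639 + 3848)/(√(-5 - 47) + 8) = 4487/(√(-52) + 8) = 4487/(2*I*√13 + 8) = 4487/(8 + 2*I*√13)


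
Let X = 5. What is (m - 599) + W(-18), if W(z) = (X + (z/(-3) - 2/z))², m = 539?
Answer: 5140/81 ≈ 63.457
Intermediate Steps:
W(z) = (5 - 2/z - z/3)² (W(z) = (5 + (z/(-3) - 2/z))² = (5 + (z*(-⅓) - 2/z))² = (5 + (-z/3 - 2/z))² = (5 + (-2/z - z/3))² = (5 - 2/z - z/3)²)
(m - 599) + W(-18) = (539 - 599) + (⅑)*(6 + (-18)² - 15*(-18))²/(-18)² = -60 + (⅑)*(1/324)*(6 + 324 + 270)² = -60 + (⅑)*(1/324)*600² = -60 + (⅑)*(1/324)*360000 = -60 + 10000/81 = 5140/81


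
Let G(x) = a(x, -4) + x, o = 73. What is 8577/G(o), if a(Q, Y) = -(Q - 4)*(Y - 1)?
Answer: 8577/418 ≈ 20.519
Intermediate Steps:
a(Q, Y) = -(-1 + Y)*(-4 + Q) (a(Q, Y) = -(-4 + Q)*(-1 + Y) = -(-1 + Y)*(-4 + Q))
G(x) = -20 + 6*x (G(x) = (-4 + x + 4*(-4) - 1*x*(-4)) + x = (-4 + x - 16 + 4*x) + x = (-20 + 5*x) + x = -20 + 6*x)
8577/G(o) = 8577/(-20 + 6*73) = 8577/(-20 + 438) = 8577/418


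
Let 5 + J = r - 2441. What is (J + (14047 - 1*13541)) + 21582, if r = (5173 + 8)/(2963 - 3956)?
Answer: 6499775/331 ≈ 19637.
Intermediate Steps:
r = -1727/331 (r = 5181/(-993) = 5181*(-1/993) = -1727/331 ≈ -5.2175)
J = -811353/331 (J = -5 + (-1727/331 - 2441) = -5 - 809698/331 = -811353/331 ≈ -2451.2)
(J + (14047 - 1*13541)) + 21582 = (-811353/331 + (14047 - 1*13541)) + 21582 = (-811353/331 + (14047 - 13541)) + 21582 = (-811353/331 + 506) + 21582 = -643867/331 + 21582 = 6499775/331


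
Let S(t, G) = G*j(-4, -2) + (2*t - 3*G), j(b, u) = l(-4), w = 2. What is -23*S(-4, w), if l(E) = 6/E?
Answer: 391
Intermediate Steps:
j(b, u) = -3/2 (j(b, u) = 6/(-4) = 6*(-1/4) = -3/2)
S(t, G) = 2*t - 9*G/2 (S(t, G) = G*(-3/2) + (2*t - 3*G) = -3*G/2 + (-3*G + 2*t) = 2*t - 9*G/2)
-23*S(-4, w) = -23*(2*(-4) - 9/2*2) = -23*(-8 - 9) = -23*(-17) = 391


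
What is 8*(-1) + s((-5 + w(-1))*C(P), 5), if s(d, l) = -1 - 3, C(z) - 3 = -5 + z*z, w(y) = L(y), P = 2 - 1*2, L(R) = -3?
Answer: -12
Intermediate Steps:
P = 0 (P = 2 - 2 = 0)
w(y) = -3
C(z) = -2 + z**2 (C(z) = 3 + (-5 + z*z) = 3 + (-5 + z**2) = -2 + z**2)
s(d, l) = -4
8*(-1) + s((-5 + w(-1))*C(P), 5) = 8*(-1) - 4 = -8 - 4 = -12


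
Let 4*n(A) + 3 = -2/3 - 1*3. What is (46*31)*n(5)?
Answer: -7130/3 ≈ -2376.7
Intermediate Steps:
n(A) = -5/3 (n(A) = -¾ + (-2/3 - 1*3)/4 = -¾ + (-2*⅓ - 3)/4 = -¾ + (-⅔ - 3)/4 = -¾ + (¼)*(-11/3) = -¾ - 11/12 = -5/3)
(46*31)*n(5) = (46*31)*(-5/3) = 1426*(-5/3) = -7130/3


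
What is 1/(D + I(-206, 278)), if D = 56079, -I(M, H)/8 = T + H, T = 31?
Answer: 1/53607 ≈ 1.8654e-5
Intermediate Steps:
I(M, H) = -248 - 8*H (I(M, H) = -8*(31 + H) = -248 - 8*H)
1/(D + I(-206, 278)) = 1/(56079 + (-248 - 8*278)) = 1/(56079 + (-248 - 2224)) = 1/(56079 - 2472) = 1/53607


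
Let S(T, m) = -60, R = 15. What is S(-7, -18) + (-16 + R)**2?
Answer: -59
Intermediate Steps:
S(-7, -18) + (-16 + R)**2 = -60 + (-16 + 15)**2 = -60 + (-1)**2 = -60 + 1 = -59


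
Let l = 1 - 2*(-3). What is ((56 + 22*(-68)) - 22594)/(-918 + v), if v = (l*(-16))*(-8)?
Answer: 12017/11 ≈ 1092.5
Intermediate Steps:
l = 7 (l = 1 + 6 = 7)
v = 896 (v = (7*(-16))*(-8) = -112*(-8) = 896)
((56 + 22*(-68)) - 22594)/(-918 + v) = ((56 + 22*(-68)) - 22594)/(-918 + 896) = ((56 - 1496) - 22594)/(-22) = (-1440 - 22594)*(-1/22) = -24034*(-1/22) = 12017/11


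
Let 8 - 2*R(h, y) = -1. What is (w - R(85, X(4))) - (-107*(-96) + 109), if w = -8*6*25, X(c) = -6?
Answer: -23171/2 ≈ -11586.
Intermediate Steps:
R(h, y) = 9/2 (R(h, y) = 4 - ½*(-1) = 4 + ½ = 9/2)
w = -1200 (w = -48*25 = -1200)
(w - R(85, X(4))) - (-107*(-96) + 109) = (-1200 - 1*9/2) - (-107*(-96) + 109) = (-1200 - 9/2) - (10272 + 109) = -2409/2 - 1*10381 = -2409/2 - 10381 = -23171/2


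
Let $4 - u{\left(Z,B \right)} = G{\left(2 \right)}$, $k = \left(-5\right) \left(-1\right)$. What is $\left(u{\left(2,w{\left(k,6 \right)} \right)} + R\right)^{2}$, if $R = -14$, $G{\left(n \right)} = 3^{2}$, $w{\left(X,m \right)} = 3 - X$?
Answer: $361$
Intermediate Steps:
$k = 5$
$G{\left(n \right)} = 9$
$u{\left(Z,B \right)} = -5$ ($u{\left(Z,B \right)} = 4 - 9 = -5$)
$\left(u{\left(2,w{\left(k,6 \right)} \right)} + R\right)^{2} = \left(-5 - 14\right)^{2} = \left(-19\right)^{2} = 361$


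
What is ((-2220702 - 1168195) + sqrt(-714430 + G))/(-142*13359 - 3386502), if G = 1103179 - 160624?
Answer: 3388897/5283480 - 5*sqrt(365)/1056696 ≈ 0.64132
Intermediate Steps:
G = 942555
((-2220702 - 1168195) + sqrt(-714430 + G))/(-142*13359 - 3386502) = ((-2220702 - 1168195) + sqrt(-714430 + 942555))/(-142*13359 - 3386502) = (-3388897 + sqrt(228125))/(-1896978 - 3386502) = (-3388897 + 25*sqrt(365))/(-5283480) = (-3388897 + 25*sqrt(365))*(-1/5283480) = 3388897/5283480 - 5*sqrt(365)/1056696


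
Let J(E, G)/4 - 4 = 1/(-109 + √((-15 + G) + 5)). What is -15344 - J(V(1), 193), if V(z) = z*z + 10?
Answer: -89840422/5849 + 2*√183/5849 ≈ -15360.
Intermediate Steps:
V(z) = 10 + z² (V(z) = z² + 10 = 10 + z²)
J(E, G) = 16 + 4/(-109 + √(-10 + G)) (J(E, G) = 16 + 4/(-109 + √((-15 + G) + 5)) = 16 + 4/(-109 + √(-10 + G)))
-15344 - J(V(1), 193) = -15344 - 4*(-435 + 4*√(-10 + 193))/(-109 + √(-10 + 193)) = -15344 - 4*(-435 + 4*√183)/(-109 + √183)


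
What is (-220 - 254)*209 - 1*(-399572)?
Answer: 300506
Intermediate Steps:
(-220 - 254)*209 - 1*(-399572) = -474*209 + 399572 = -99066 + 399572 = 300506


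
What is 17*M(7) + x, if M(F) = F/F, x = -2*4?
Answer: 9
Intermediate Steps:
x = -8
M(F) = 1
17*M(7) + x = 17*1 - 8 = 17 - 8 = 9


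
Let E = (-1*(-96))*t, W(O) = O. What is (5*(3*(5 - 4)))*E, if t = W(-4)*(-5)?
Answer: 28800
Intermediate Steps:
t = 20 (t = -4*(-5) = 20)
E = 1920 (E = -1*(-96)*20 = 96*20 = 1920)
(5*(3*(5 - 4)))*E = (5*(3*(5 - 4)))*1920 = (5*(3*1))*1920 = (5*3)*1920 = 15*1920 = 28800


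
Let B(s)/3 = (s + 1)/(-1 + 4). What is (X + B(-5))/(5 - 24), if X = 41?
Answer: -37/19 ≈ -1.9474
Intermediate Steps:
B(s) = 1 + s (B(s) = 3*((s + 1)/(-1 + 4)) = 3*((1 + s)/3) = 3*((1 + s)*(⅓)) = 3*(⅓ + s/3) = 1 + s)
(X + B(-5))/(5 - 24) = (41 + (1 - 5))/(5 - 24) = (41 - 4)/(-19) = -1/19*37 = -37/19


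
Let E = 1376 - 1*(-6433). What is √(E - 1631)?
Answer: √6178 ≈ 78.600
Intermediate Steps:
E = 7809 (E = 1376 + 6433 = 7809)
√(E - 1631) = √(7809 - 1631) = √6178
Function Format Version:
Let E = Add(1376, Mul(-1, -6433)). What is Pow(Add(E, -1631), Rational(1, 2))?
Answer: Pow(6178, Rational(1, 2)) ≈ 78.600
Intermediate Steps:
E = 7809 (E = Add(1376, 6433) = 7809)
Pow(Add(E, -1631), Rational(1, 2)) = Pow(Add(7809, -1631), Rational(1, 2)) = Pow(6178, Rational(1, 2))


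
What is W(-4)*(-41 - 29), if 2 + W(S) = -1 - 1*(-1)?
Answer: 140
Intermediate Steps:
W(S) = -2 (W(S) = -2 + (-1 - 1*(-1)) = -2 + (-1 + 1) = -2 + 0 = -2)
W(-4)*(-41 - 29) = -2*(-41 - 29) = -2*(-70) = 140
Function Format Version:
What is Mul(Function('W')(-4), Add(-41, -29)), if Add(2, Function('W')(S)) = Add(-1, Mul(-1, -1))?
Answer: 140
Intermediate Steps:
Function('W')(S) = -2 (Function('W')(S) = Add(-2, Add(-1, Mul(-1, -1))) = Add(-2, Add(-1, 1)) = Add(-2, 0) = -2)
Mul(Function('W')(-4), Add(-41, -29)) = Mul(-2, Add(-41, -29)) = Mul(-2, -70) = 140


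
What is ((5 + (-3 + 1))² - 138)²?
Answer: 16641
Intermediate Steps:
((5 + (-3 + 1))² - 138)² = ((5 - 2)² - 138)² = (3² - 138)² = (9 - 138)² = (-129)² = 16641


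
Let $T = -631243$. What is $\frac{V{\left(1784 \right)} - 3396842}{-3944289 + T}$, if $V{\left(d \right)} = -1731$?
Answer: $\frac{3398573}{4575532} \approx 0.74277$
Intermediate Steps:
$\frac{V{\left(1784 \right)} - 3396842}{-3944289 + T} = \frac{-1731 - 3396842}{-3944289 - 631243} = - \frac{3398573}{-4575532} = \left(-3398573\right) \left(- \frac{1}{4575532}\right) = \frac{3398573}{4575532}$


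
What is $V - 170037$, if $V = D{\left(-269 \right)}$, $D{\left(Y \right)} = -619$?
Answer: $-170656$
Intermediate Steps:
$V = -619$
$V - 170037 = -619 - 170037 = -170656$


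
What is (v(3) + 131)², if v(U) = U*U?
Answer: 19600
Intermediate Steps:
v(U) = U²
(v(3) + 131)² = (3² + 131)² = (9 + 131)² = 140² = 19600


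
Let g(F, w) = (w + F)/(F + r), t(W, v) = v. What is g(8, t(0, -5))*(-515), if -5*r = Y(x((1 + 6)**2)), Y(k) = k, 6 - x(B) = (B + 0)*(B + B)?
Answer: -2575/1612 ≈ -1.5974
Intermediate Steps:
x(B) = 6 - 2*B**2 (x(B) = 6 - (B + 0)*(B + B) = 6 - B*2*B = 6 - 2*B**2)
r = 4796/5 (r = -(6 - 2*(1 + 6)**4)/5 = -(6 - 2*(7**2)**2)/5 = -(6 - 2*49**2)/5 = -(6 - 2*2401)/5 = -(6 - 4802)/5 = -1/5*(-4796) = 4796/5 ≈ 959.20)
g(F, w) = (F + w)/(4796/5 + F) (g(F, w) = (w + F)/(F + 4796/5) = (F + w)/(4796/5 + F))
g(8, t(0, -5))*(-515) = (5*(8 - 5)/(4796 + 5*8))*(-515) = (5*3/(4796 + 40))*(-515) = (5*3/4836)*(-515) = (5*(1/4836)*3)*(-515) = (5/1612)*(-515) = -2575/1612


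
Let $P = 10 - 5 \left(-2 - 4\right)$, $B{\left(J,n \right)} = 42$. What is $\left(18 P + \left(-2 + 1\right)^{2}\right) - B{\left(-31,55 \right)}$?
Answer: $679$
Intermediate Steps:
$P = 40$ ($P = 10 - -30 = 10 + 30 = 40$)
$\left(18 P + \left(-2 + 1\right)^{2}\right) - B{\left(-31,55 \right)} = \left(18 \cdot 40 + \left(-2 + 1\right)^{2}\right) - 42 = \left(720 + \left(-1\right)^{2}\right) - 42 = \left(720 + 1\right) - 42 = 721 - 42 = 679$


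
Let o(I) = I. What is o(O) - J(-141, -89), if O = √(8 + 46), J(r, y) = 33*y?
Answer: 2937 + 3*√6 ≈ 2944.3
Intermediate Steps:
O = 3*√6 (O = √54 = 3*√6 ≈ 7.3485)
o(O) - J(-141, -89) = 3*√6 - 33*(-89) = 3*√6 - 1*(-2937) = 3*√6 + 2937 = 2937 + 3*√6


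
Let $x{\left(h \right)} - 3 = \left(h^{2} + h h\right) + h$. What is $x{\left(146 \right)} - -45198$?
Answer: $87979$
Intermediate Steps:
$x{\left(h \right)} = 3 + h + 2 h^{2}$ ($x{\left(h \right)} = 3 + \left(\left(h^{2} + h h\right) + h\right) = 3 + \left(\left(h^{2} + h^{2}\right) + h\right) = 3 + \left(2 h^{2} + h\right) = 3 + \left(h + 2 h^{2}\right) = 3 + h + 2 h^{2}$)
$x{\left(146 \right)} - -45198 = \left(3 + 146 + 2 \cdot 146^{2}\right) - -45198 = \left(3 + 146 + 2 \cdot 21316\right) + 45198 = \left(3 + 146 + 42632\right) + 45198 = 42781 + 45198 = 87979$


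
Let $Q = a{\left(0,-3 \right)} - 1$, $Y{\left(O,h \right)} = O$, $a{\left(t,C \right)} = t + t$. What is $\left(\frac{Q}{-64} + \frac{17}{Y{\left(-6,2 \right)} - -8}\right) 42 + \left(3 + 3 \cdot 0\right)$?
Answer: $\frac{11541}{32} \approx 360.66$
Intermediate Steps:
$a{\left(t,C \right)} = 2 t$
$Q = -1$ ($Q = 2 \cdot 0 - 1 = 0 - 1 = -1$)
$\left(\frac{Q}{-64} + \frac{17}{Y{\left(-6,2 \right)} - -8}\right) 42 + \left(3 + 3 \cdot 0\right) = \left(- \frac{1}{-64} + \frac{17}{-6 - -8}\right) 42 + \left(3 + 3 \cdot 0\right) = \left(\left(-1\right) \left(- \frac{1}{64}\right) + \frac{17}{-6 + 8}\right) 42 + \left(3 + 0\right) = \left(\frac{1}{64} + \frac{17}{2}\right) 42 + 3 = \frac{545}{64} \cdot 42 + 3 = \frac{11445}{32} + 3 = \frac{11541}{32}$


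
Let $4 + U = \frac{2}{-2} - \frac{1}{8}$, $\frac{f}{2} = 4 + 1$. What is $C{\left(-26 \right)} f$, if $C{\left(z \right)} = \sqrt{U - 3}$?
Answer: $\frac{5 i \sqrt{130}}{2} \approx 28.504 i$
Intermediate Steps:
$f = 10$ ($f = 2 \left(4 + 1\right) = 2 \cdot 5 = 10$)
$U = - \frac{41}{8}$ ($U = -4 + \left(\frac{2}{-2} - \frac{1}{8}\right) = -4 + \left(2 \left(- \frac{1}{2}\right) - \frac{1}{8}\right) = -4 - \frac{9}{8} = - \frac{41}{8} \approx -5.125$)
$C{\left(z \right)} = \frac{i \sqrt{130}}{4}$ ($C{\left(z \right)} = \sqrt{- \frac{41}{8} - 3} = \sqrt{- \frac{65}{8}} = \frac{i \sqrt{130}}{4}$)
$C{\left(-26 \right)} f = \frac{i \sqrt{130}}{4} \cdot 10 = \frac{5 i \sqrt{130}}{2}$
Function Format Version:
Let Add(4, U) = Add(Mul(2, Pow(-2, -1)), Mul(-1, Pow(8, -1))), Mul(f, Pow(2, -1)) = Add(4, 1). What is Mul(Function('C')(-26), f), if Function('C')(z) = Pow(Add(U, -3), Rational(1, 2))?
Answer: Mul(Rational(5, 2), I, Pow(130, Rational(1, 2))) ≈ Mul(28.504, I)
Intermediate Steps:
f = 10 (f = Mul(2, Add(4, 1)) = Mul(2, 5) = 10)
U = Rational(-41, 8) (U = Add(-4, Add(Mul(2, Pow(-2, -1)), Mul(-1, Pow(8, -1)))) = Add(-4, Add(Mul(2, Rational(-1, 2)), Mul(-1, Rational(1, 8)))) = Add(-4, Add(-1, Rational(-1, 8))) = Add(-4, Rational(-9, 8)) = Rational(-41, 8) ≈ -5.1250)
Function('C')(z) = Mul(Rational(1, 4), I, Pow(130, Rational(1, 2))) (Function('C')(z) = Pow(Add(Rational(-41, 8), -3), Rational(1, 2)) = Pow(Rational(-65, 8), Rational(1, 2)) = Mul(Rational(1, 4), I, Pow(130, Rational(1, 2))))
Mul(Function('C')(-26), f) = Mul(Mul(Rational(1, 4), I, Pow(130, Rational(1, 2))), 10) = Mul(Rational(5, 2), I, Pow(130, Rational(1, 2)))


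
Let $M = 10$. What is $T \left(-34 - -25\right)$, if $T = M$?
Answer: $-90$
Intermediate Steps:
$T = 10$
$T \left(-34 - -25\right) = 10 \left(-34 - -25\right) = 10 \left(-34 + 25\right) = 10 \left(-9\right) = -90$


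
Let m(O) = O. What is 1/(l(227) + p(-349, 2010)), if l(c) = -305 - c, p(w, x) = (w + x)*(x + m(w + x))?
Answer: 1/6096999 ≈ 1.6402e-7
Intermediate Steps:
p(w, x) = (w + x)*(w + 2*x) (p(w, x) = (w + x)*(x + (w + x)) = (w + x)*(w + 2*x))
1/(l(227) + p(-349, 2010)) = 1/((-305 - 1*227) + ((-349)² + 2*2010² + 3*(-349)*2010)) = 1/((-305 - 227) + (121801 + 2*4040100 - 2104470)) = 1/(-532 + (121801 + 8080200 - 2104470)) = 1/(-532 + 6097531) = 1/6096999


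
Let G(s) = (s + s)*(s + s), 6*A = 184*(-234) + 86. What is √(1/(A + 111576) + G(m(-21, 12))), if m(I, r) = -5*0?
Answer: √939729/313243 ≈ 0.0030947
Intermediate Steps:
m(I, r) = 0
A = -21485/3 (A = (184*(-234) + 86)/6 = (-43056 + 86)/6 = (⅙)*(-42970) = -21485/3 ≈ -7161.7)
G(s) = 4*s² (G(s) = (2*s)*(2*s) = 4*s²)
√(1/(A + 111576) + G(m(-21, 12))) = √(1/(-21485/3 + 111576) + 4*0²) = √(1/(313243/3) + 4*0) = √(3/313243 + 0) = √(3/313243) = √939729/313243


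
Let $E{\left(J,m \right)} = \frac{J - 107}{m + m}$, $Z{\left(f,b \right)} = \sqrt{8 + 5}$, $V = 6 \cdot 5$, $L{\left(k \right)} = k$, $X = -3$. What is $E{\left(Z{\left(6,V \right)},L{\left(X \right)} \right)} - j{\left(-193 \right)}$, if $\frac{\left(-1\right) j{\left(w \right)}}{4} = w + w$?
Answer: $- \frac{9157}{6} - \frac{\sqrt{13}}{6} \approx -1526.8$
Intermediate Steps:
$V = 30$
$j{\left(w \right)} = - 8 w$ ($j{\left(w \right)} = - 4 \left(w + w\right) = - 4 \cdot 2 w = - 8 w$)
$Z{\left(f,b \right)} = \sqrt{13}$
$E{\left(J,m \right)} = \frac{-107 + J}{2 m}$
$E{\left(Z{\left(6,V \right)},L{\left(X \right)} \right)} - j{\left(-193 \right)} = \frac{-107 + \sqrt{13}}{2 \left(-3\right)} - \left(-8\right) \left(-193\right) = \frac{1}{2} \left(- \frac{1}{3}\right) \left(-107 + \sqrt{13}\right) - 1544 = \left(\frac{107}{6} - \frac{\sqrt{13}}{6}\right) - 1544 = - \frac{9157}{6} - \frac{\sqrt{13}}{6}$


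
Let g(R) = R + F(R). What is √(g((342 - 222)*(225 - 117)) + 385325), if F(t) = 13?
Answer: √398298 ≈ 631.11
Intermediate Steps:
g(R) = 13 + R (g(R) = R + 13 = 13 + R)
√(g((342 - 222)*(225 - 117)) + 385325) = √((13 + (342 - 222)*(225 - 117)) + 385325) = √((13 + 120*108) + 385325) = √((13 + 12960) + 385325) = √(12973 + 385325) = √398298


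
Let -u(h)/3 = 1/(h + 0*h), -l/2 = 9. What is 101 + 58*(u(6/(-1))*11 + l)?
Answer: -624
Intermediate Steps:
l = -18 (l = -2*9 = -18)
u(h) = -3/h (u(h) = -3/(h + 0*h) = -3/(h + 0) = -3/h)
101 + 58*(u(6/(-1))*11 + l) = 101 + 58*(-3/(6/(-1))*11 - 18) = 101 + 58*(-3/(6*(-1))*11 - 18) = 101 + 58*(-3/(-6)*11 - 18) = 101 + 58*(-3*(-1/6)*11 - 18) = 101 + 58*((1/2)*11 - 18) = 101 + 58*(11/2 - 18) = 101 + 58*(-25/2) = 101 - 725 = -624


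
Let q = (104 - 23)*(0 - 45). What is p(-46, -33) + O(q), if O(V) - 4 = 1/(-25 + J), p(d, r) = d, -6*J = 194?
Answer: -7227/172 ≈ -42.017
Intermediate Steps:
J = -97/3 (J = -⅙*194 = -97/3 ≈ -32.333)
q = -3645 (q = 81*(-45) = -3645)
O(V) = 685/172 (O(V) = 4 + 1/(-25 - 97/3) = 4 + 1/(-172/3) = 4 - 3/172 = 685/172)
p(-46, -33) + O(q) = -46 + 685/172 = -7227/172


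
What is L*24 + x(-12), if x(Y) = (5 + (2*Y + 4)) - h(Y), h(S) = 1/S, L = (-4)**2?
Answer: 4429/12 ≈ 369.08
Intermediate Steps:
L = 16
h(S) = 1/S
x(Y) = 9 - 1/Y + 2*Y (x(Y) = (5 + (2*Y + 4)) - 1/Y = (5 + (4 + 2*Y)) - 1/Y = (9 + 2*Y) - 1/Y = 9 - 1/Y + 2*Y)
L*24 + x(-12) = 16*24 + (9 - 1/(-12) + 2*(-12)) = 384 + (9 - 1*(-1/12) - 24) = 384 + (9 + 1/12 - 24) = 384 - 179/12 = 4429/12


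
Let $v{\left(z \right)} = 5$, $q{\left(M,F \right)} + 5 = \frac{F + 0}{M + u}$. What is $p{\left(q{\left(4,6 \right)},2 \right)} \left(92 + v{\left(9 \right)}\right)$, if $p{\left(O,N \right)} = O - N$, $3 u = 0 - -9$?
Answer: $- \frac{4171}{7} \approx -595.86$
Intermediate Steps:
$u = 3$ ($u = \frac{0 - -9}{3} = \frac{0 + 9}{3} = \frac{1}{3} \cdot 9 = 3$)
$q{\left(M,F \right)} = -5 + \frac{F}{3 + M}$ ($q{\left(M,F \right)} = -5 + \frac{F + 0}{M + 3} = -5 + \frac{F}{3 + M}$)
$p{\left(q{\left(4,6 \right)},2 \right)} \left(92 + v{\left(9 \right)}\right) = \left(\frac{-15 + 6 - 20}{3 + 4} - 2\right) \left(92 + 5\right) = \left(\frac{-15 + 6 - 20}{7} - 2\right) 97 = \left(\frac{1}{7} \left(-29\right) - 2\right) 97 = \left(- \frac{29}{7} - 2\right) 97 = \left(- \frac{43}{7}\right) 97 = - \frac{4171}{7}$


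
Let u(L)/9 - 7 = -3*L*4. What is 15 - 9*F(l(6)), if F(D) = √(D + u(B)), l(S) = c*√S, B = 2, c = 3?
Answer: 15 - 9*√(-153 + 3*√6) ≈ 15.0 - 108.62*I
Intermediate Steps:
u(L) = 63 - 108*L (u(L) = 63 + 9*(-3*L*4) = 63 + 9*(-12*L) = 63 - 108*L)
l(S) = 3*√S
F(D) = √(-153 + D) (F(D) = √(D + (63 - 108*2)) = √(D + (63 - 216)) = √(D - 153) = √(-153 + D))
15 - 9*F(l(6)) = 15 - 9*√(-153 + 3*√6)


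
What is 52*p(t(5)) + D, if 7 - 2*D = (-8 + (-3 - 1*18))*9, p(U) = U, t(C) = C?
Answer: 394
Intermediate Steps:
D = 134 (D = 7/2 - (-8 + (-3 - 1*18))*9/2 = 7/2 - (-8 + (-3 - 18))*9/2 = 7/2 - (-8 - 21)*9/2 = 7/2 - (-29)*9/2 = 7/2 - ½*(-261) = 7/2 + 261/2 = 134)
52*p(t(5)) + D = 52*5 + 134 = 260 + 134 = 394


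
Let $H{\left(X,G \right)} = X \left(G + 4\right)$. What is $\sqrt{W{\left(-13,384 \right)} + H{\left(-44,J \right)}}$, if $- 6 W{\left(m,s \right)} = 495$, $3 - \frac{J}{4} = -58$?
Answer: $\frac{i \sqrt{43978}}{2} \approx 104.85 i$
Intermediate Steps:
$J = 244$ ($J = 12 - -232 = 12 + 232 = 244$)
$W{\left(m,s \right)} = - \frac{165}{2}$ ($W{\left(m,s \right)} = \left(- \frac{1}{6}\right) 495 = - \frac{165}{2}$)
$H{\left(X,G \right)} = X \left(4 + G\right)$
$\sqrt{W{\left(-13,384 \right)} + H{\left(-44,J \right)}} = \sqrt{- \frac{165}{2} - 44 \left(4 + 244\right)} = \sqrt{- \frac{165}{2} - 10912} = \sqrt{- \frac{21989}{2}} = \frac{i \sqrt{43978}}{2}$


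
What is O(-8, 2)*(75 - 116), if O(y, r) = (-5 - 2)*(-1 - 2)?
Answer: -861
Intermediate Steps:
O(y, r) = 21 (O(y, r) = -7*(-3) = 21)
O(-8, 2)*(75 - 116) = 21*(75 - 116) = 21*(-41) = -861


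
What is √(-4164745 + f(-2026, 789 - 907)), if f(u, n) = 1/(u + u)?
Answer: 3*I*√1899436538737/2026 ≈ 2040.8*I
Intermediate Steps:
f(u, n) = 1/(2*u)
√(-4164745 + f(-2026, 789 - 907)) = √(-4164745 + (½)/(-2026)) = √(-4164745 + (½)*(-1/2026)) = √(-4164745 - 1/4052) = √(-16875546741/4052) = 3*I*√1899436538737/2026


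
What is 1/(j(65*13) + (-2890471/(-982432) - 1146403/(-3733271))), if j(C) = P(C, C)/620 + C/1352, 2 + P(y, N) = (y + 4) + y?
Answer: 568491158736160/3753899740499791 ≈ 0.15144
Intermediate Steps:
P(y, N) = 2 + 2*y (P(y, N) = -2 + ((y + 4) + y) = -2 + ((4 + y) + y) = -2 + (4 + 2*y) = 2 + 2*y)
j(C) = 1/310 + 831*C/209560 (j(C) = (2 + 2*C)/620 + C/1352 = (2 + 2*C)*(1/620) + C*(1/1352) = (1/310 + C/310) + C/1352 = 1/310 + 831*C/209560)
1/(j(65*13) + (-2890471/(-982432) - 1146403/(-3733271))) = 1/((1/310 + 831*(65*13)/209560) + (-2890471/(-982432) - 1146403/(-3733271))) = 1/((1/310 + (831/209560)*845) + (-2890471*(-1/982432) - 1146403*(-1/3733271))) = 1/((1/310 + 831/248) + (2890471/982432 + 1146403/3733271)) = 1/(4159/1240 + 11917174552737/3667684895072) = 1/(3753899740499791/568491158736160) = 568491158736160/3753899740499791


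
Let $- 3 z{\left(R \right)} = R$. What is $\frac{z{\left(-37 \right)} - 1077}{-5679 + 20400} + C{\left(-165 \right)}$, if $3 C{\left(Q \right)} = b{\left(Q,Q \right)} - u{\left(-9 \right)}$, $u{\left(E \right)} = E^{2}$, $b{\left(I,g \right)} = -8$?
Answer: $- \frac{1313363}{44163} \approx -29.739$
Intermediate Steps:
$z{\left(R \right)} = - \frac{R}{3}$
$C{\left(Q \right)} = - \frac{89}{3}$ ($C{\left(Q \right)} = \frac{-8 - \left(-9\right)^{2}}{3} = \frac{-8 - 81}{3} = \frac{1}{3} \left(-89\right) = - \frac{89}{3}$)
$\frac{z{\left(-37 \right)} - 1077}{-5679 + 20400} + C{\left(-165 \right)} = \frac{\left(- \frac{1}{3}\right) \left(-37\right) - 1077}{-5679 + 20400} - \frac{89}{3} = \frac{\frac{37}{3} - 1077}{14721} - \frac{89}{3} = \left(- \frac{3194}{3}\right) \frac{1}{14721} - \frac{89}{3} = - \frac{3194}{44163} - \frac{89}{3} = - \frac{1313363}{44163}$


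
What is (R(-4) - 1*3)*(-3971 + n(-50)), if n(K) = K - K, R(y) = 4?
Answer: -3971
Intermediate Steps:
n(K) = 0
(R(-4) - 1*3)*(-3971 + n(-50)) = (4 - 1*3)*(-3971 + 0) = (4 - 3)*(-3971) = 1*(-3971) = -3971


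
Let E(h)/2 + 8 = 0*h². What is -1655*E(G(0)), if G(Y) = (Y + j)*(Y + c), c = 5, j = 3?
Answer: 26480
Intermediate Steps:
G(Y) = (3 + Y)*(5 + Y) (G(Y) = (Y + 3)*(Y + 5) = (3 + Y)*(5 + Y))
E(h) = -16 (E(h) = -16 + 2*(0*h²) = -16 + 2*0 = -16 + 0 = -16)
-1655*E(G(0)) = -1655*(-16) = 26480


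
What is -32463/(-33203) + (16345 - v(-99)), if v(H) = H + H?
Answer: 549309692/33203 ≈ 16544.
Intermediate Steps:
v(H) = 2*H
-32463/(-33203) + (16345 - v(-99)) = -32463/(-33203) + (16345 - 2*(-99)) = -32463*(-1/33203) + (16345 - 1*(-198)) = 32463/33203 + (16345 + 198) = 32463/33203 + 16543 = 549309692/33203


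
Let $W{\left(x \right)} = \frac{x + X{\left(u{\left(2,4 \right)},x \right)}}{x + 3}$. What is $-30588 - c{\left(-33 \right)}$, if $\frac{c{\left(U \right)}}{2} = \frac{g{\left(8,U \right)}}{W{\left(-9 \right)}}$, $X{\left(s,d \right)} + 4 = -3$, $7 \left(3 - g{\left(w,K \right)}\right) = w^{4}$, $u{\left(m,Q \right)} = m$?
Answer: $- \frac{844239}{28} \approx -30151.0$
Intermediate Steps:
$g{\left(w,K \right)} = 3 - \frac{w^{4}}{7}$
$X{\left(s,d \right)} = -7$ ($X{\left(s,d \right)} = -4 - 3 = -7$)
$W{\left(x \right)} = \frac{-7 + x}{3 + x}$ ($W{\left(x \right)} = \frac{x - 7}{x + 3} = \frac{-7 + x}{3 + x}$)
$c{\left(U \right)} = - \frac{12225}{28}$ ($c{\left(U \right)} = 2 \frac{3 - \frac{8^{4}}{7}}{\frac{1}{3 - 9} \left(-7 - 9\right)} = 2 \frac{3 - \frac{4096}{7}}{\frac{1}{-6} \left(-16\right)} = 2 \frac{3 - \frac{4096}{7}}{\left(- \frac{1}{6}\right) \left(-16\right)} = 2 \left(- \frac{4075}{7 \cdot \frac{8}{3}}\right) = 2 \left(\left(- \frac{4075}{7}\right) \frac{3}{8}\right) = 2 \left(- \frac{12225}{56}\right) = - \frac{12225}{28}$)
$-30588 - c{\left(-33 \right)} = -30588 - - \frac{12225}{28} = -30588 + \frac{12225}{28} = - \frac{844239}{28}$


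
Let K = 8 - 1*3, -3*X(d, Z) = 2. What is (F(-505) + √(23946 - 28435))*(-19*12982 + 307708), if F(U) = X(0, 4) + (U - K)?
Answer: -31176200 + 4090350*I ≈ -3.1176e+7 + 4.0904e+6*I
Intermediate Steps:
X(d, Z) = -⅔ (X(d, Z) = -⅓*2 = -⅔)
K = 5 (K = 8 - 3 = 5)
F(U) = -17/3 + U (F(U) = -⅔ + (U - 1*5) = -⅔ + (U - 5) = -⅔ + (-5 + U) = -17/3 + U)
(F(-505) + √(23946 - 28435))*(-19*12982 + 307708) = ((-17/3 - 505) + √(23946 - 28435))*(-19*12982 + 307708) = (-1532/3 + √(-4489))*(-246658 + 307708) = (-1532/3 + 67*I)*61050 = -31176200 + 4090350*I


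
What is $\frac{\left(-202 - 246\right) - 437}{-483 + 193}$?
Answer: $\frac{177}{58} \approx 3.0517$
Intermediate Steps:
$\frac{\left(-202 - 246\right) - 437}{-483 + 193} = \frac{-448 - 437}{-290} = \left(-885\right) \left(- \frac{1}{290}\right) = \frac{177}{58}$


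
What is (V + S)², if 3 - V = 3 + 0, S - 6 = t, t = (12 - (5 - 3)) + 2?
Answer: 324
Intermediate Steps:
t = 12 (t = (12 - 1*2) + 2 = (12 - 2) + 2 = 10 + 2 = 12)
S = 18 (S = 6 + 12 = 18)
V = 0 (V = 3 - (3 + 0) = 3 - 1*3 = 3 - 3 = 0)
(V + S)² = (0 + 18)² = 18² = 324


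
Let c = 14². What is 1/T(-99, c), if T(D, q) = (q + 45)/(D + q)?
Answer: 97/241 ≈ 0.40249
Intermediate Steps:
c = 196
T(D, q) = (45 + q)/(D + q)
1/T(-99, c) = 1/((45 + 196)/(-99 + 196)) = 1/(241/97) = 97/241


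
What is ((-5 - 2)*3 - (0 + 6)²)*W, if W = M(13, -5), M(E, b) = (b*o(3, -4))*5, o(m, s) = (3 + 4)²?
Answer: 69825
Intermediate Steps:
o(m, s) = 49 (o(m, s) = 7² = 49)
M(E, b) = 245*b (M(E, b) = (b*49)*5 = (49*b)*5 = 245*b)
W = -1225 (W = 245*(-5) = -1225)
((-5 - 2)*3 - (0 + 6)²)*W = ((-5 - 2)*3 - (0 + 6)²)*(-1225) = (-7*3 - 1*6²)*(-1225) = (-21 - 1*36)*(-1225) = (-21 - 36)*(-1225) = -57*(-1225) = 69825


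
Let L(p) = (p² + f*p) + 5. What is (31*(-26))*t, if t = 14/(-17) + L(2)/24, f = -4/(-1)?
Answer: 18941/204 ≈ 92.848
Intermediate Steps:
f = 4 (f = -4*(-1) = 4)
L(p) = 5 + p² + 4*p (L(p) = (p² + 4*p) + 5 = 5 + p² + 4*p)
t = -47/408 (t = 14/(-17) + (5 + 2² + 4*2)/24 = 14*(-1/17) + (5 + 4 + 8)*(1/24) = -14/17 + 17*(1/24) = -14/17 + 17/24 = -47/408 ≈ -0.11520)
(31*(-26))*t = (31*(-26))*(-47/408) = -806*(-47/408) = 18941/204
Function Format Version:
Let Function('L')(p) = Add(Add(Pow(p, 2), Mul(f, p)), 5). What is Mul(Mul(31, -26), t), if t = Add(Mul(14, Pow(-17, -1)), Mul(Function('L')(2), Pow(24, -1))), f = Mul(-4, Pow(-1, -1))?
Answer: Rational(18941, 204) ≈ 92.848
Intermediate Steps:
f = 4 (f = Mul(-4, -1) = 4)
Function('L')(p) = Add(5, Pow(p, 2), Mul(4, p)) (Function('L')(p) = Add(Add(Pow(p, 2), Mul(4, p)), 5) = Add(5, Pow(p, 2), Mul(4, p)))
t = Rational(-47, 408) (t = Add(Mul(14, Pow(-17, -1)), Mul(Add(5, Pow(2, 2), Mul(4, 2)), Pow(24, -1))) = Add(Mul(14, Rational(-1, 17)), Mul(Add(5, 4, 8), Rational(1, 24))) = Add(Rational(-14, 17), Mul(17, Rational(1, 24))) = Add(Rational(-14, 17), Rational(17, 24)) = Rational(-47, 408) ≈ -0.11520)
Mul(Mul(31, -26), t) = Mul(Mul(31, -26), Rational(-47, 408)) = Mul(-806, Rational(-47, 408)) = Rational(18941, 204)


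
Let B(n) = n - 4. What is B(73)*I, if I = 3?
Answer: 207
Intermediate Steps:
B(n) = -4 + n
B(73)*I = (-4 + 73)*3 = 69*3 = 207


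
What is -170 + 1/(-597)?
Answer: -101491/597 ≈ -170.00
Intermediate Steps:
-170 + 1/(-597) = -170 - 1/597 = -101491/597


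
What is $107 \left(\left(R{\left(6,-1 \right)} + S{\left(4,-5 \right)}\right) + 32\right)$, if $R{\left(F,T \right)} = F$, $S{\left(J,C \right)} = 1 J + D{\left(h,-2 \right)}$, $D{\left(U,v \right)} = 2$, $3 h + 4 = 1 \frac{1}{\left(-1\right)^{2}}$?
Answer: $4708$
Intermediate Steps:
$h = -1$ ($h = - \frac{4}{3} + \frac{1 \frac{1}{\left(-1\right)^{2}}}{3} = - \frac{4}{3} + \frac{1 \cdot 1^{-1}}{3} = - \frac{4}{3} + \frac{1 \cdot 1}{3} = - \frac{4}{3} + \frac{1}{3} \cdot 1 = - \frac{4}{3} + \frac{1}{3} = -1$)
$S{\left(J,C \right)} = 2 + J$ ($S{\left(J,C \right)} = 1 J + 2 = J + 2 = 2 + J$)
$107 \left(\left(R{\left(6,-1 \right)} + S{\left(4,-5 \right)}\right) + 32\right) = 107 \left(\left(6 + \left(2 + 4\right)\right) + 32\right) = 107 \left(\left(6 + 6\right) + 32\right) = 107 \left(12 + 32\right) = 107 \cdot 44 = 4708$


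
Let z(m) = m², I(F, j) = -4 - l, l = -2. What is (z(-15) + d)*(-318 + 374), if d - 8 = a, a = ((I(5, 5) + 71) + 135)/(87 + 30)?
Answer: 512680/39 ≈ 13146.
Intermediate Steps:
I(F, j) = -2 (I(F, j) = -4 - 1*(-2) = -4 + 2 = -2)
a = 68/39 (a = ((-2 + 71) + 135)/(87 + 30) = (69 + 135)/117 = 204*(1/117) = 68/39 ≈ 1.7436)
d = 380/39 (d = 8 + 68/39 = 380/39 ≈ 9.7436)
(z(-15) + d)*(-318 + 374) = ((-15)² + 380/39)*(-318 + 374) = (225 + 380/39)*56 = (9155/39)*56 = 512680/39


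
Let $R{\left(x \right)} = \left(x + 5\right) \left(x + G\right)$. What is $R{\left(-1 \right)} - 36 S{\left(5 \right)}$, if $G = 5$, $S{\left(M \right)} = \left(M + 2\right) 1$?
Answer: $-236$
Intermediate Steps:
$S{\left(M \right)} = 2 + M$ ($S{\left(M \right)} = \left(2 + M\right) 1 = 2 + M$)
$R{\left(x \right)} = \left(5 + x\right)^{2}$ ($R{\left(x \right)} = \left(x + 5\right) \left(x + 5\right) = \left(5 + x\right) \left(5 + x\right) = \left(5 + x\right)^{2}$)
$R{\left(-1 \right)} - 36 S{\left(5 \right)} = \left(25 + \left(-1\right)^{2} + 10 \left(-1\right)\right) - 36 \left(2 + 5\right) = \left(25 + 1 - 10\right) - 252 = 16 - 252 = -236$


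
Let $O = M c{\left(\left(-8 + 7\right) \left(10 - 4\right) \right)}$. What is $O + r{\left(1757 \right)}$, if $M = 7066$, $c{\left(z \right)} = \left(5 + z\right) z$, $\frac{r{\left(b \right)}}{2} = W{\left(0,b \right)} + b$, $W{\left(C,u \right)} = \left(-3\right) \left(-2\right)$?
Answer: $45922$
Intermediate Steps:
$W{\left(C,u \right)} = 6$
$r{\left(b \right)} = 12 + 2 b$ ($r{\left(b \right)} = 2 \left(6 + b\right) = 12 + 2 b$)
$c{\left(z \right)} = z \left(5 + z\right)$
$O = 42396$ ($O = 7066 \left(-8 + 7\right) \left(10 - 4\right) \left(5 + \left(-8 + 7\right) \left(10 - 4\right)\right) = 7066 \left(-1\right) 6 \left(5 - 6\right) = 7066 \left(- 6 \left(5 - 6\right)\right) = 7066 \left(\left(-6\right) \left(-1\right)\right) = 7066 \cdot 6 = 42396$)
$O + r{\left(1757 \right)} = 42396 + \left(12 + 2 \cdot 1757\right) = 42396 + \left(12 + 3514\right) = 42396 + 3526 = 45922$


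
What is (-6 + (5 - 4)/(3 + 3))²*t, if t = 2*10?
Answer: 6125/9 ≈ 680.56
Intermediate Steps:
t = 20
(-6 + (5 - 4)/(3 + 3))²*t = (-6 + (5 - 4)/(3 + 3))²*20 = (-6 + 1/6)²*20 = (-6 + 1*(⅙))²*20 = (-6 + ⅙)²*20 = (-35/6)²*20 = (1225/36)*20 = 6125/9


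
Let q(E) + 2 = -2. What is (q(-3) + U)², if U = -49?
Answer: 2809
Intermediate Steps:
q(E) = -4 (q(E) = -2 - 2 = -4)
(q(-3) + U)² = (-4 - 49)² = (-53)² = 2809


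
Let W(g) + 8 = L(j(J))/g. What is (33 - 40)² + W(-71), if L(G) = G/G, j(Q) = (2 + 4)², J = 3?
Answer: 2910/71 ≈ 40.986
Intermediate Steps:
j(Q) = 36 (j(Q) = 6² = 36)
L(G) = 1
W(g) = -8 + 1/g
(33 - 40)² + W(-71) = (33 - 40)² + (-8 + 1/(-71)) = (-7)² + (-8 - 1/71) = 49 - 569/71 = 2910/71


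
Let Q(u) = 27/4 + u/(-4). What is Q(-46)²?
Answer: 5329/16 ≈ 333.06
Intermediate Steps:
Q(u) = 27/4 - u/4 (Q(u) = 27*(¼) + u*(-¼) = 27/4 - u/4)
Q(-46)² = (27/4 - ¼*(-46))² = (27/4 + 23/2)² = (73/4)² = 5329/16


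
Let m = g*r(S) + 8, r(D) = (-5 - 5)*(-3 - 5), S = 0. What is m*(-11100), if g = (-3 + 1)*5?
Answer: 8791200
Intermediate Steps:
r(D) = 80 (r(D) = -10*(-8) = 80)
g = -10 (g = -2*5 = -10)
m = -792 (m = -10*80 + 8 = -800 + 8 = -792)
m*(-11100) = -792*(-11100) = 8791200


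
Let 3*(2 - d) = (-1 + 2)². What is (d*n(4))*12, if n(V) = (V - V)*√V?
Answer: 0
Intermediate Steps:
n(V) = 0 (n(V) = 0*√V = 0)
d = 5/3 (d = 2 - (-1 + 2)²/3 = 2 - ⅓*1² = 2 - ⅓*1 = 2 - ⅓ = 5/3 ≈ 1.6667)
(d*n(4))*12 = ((5/3)*0)*12 = 0*12 = 0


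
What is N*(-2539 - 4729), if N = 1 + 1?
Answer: -14536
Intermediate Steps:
N = 2
N*(-2539 - 4729) = 2*(-2539 - 4729) = 2*(-7268) = -14536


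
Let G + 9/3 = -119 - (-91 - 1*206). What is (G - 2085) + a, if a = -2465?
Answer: -4375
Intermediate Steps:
G = 175 (G = -3 + (-119 - (-91 - 1*206)) = -3 + (-119 - (-91 - 206)) = -3 + (-119 - 1*(-297)) = -3 + (-119 + 297) = -3 + 178 = 175)
(G - 2085) + a = (175 - 2085) - 2465 = -1910 - 2465 = -4375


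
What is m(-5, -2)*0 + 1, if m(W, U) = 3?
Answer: 1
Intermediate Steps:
m(-5, -2)*0 + 1 = 3*0 + 1 = 0 + 1 = 1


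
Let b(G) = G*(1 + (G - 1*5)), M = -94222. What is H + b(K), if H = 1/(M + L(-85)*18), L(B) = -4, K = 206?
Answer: 3923761927/94294 ≈ 41612.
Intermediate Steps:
b(G) = G*(-4 + G) (b(G) = G*(1 + (G - 5)) = G*(1 + (-5 + G)) = G*(-4 + G))
H = -1/94294 (H = 1/(-94222 - 4*18) = 1/(-94222 - 72) = 1/(-94294) = -1/94294 ≈ -1.0605e-5)
H + b(K) = -1/94294 + 206*(-4 + 206) = -1/94294 + 206*202 = -1/94294 + 41612 = 3923761927/94294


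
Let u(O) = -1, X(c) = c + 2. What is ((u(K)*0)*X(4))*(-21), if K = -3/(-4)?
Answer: 0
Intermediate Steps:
K = ¾ (K = -3*(-¼) = ¾ ≈ 0.75000)
X(c) = 2 + c
((u(K)*0)*X(4))*(-21) = ((-1*0)*(2 + 4))*(-21) = (0*6)*(-21) = 0*(-21) = 0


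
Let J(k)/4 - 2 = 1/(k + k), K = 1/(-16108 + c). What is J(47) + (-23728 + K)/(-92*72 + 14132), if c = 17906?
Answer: 3097608831/634471048 ≈ 4.8822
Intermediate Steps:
K = 1/1798 (K = 1/(-16108 + 17906) = 1/1798 ≈ 0.00055617)
J(k) = 8 + 2/k (J(k) = 8 + 4/(k + k) = 8 + 4/((2*k)) = 8 + 4*(1/(2*k)) = 8 + 2/k)
J(47) + (-23728 + K)/(-92*72 + 14132) = (8 + 2/47) + (-23728 + 1/1798)/(-92*72 + 14132) = (8 + 2*(1/47)) - 42662943/(1798*(-6624 + 14132)) = (8 + 2/47) - 42662943/1798/7508 = 378/47 - 42662943/1798*1/7508 = 378/47 - 42662943/13499384 = 3097608831/634471048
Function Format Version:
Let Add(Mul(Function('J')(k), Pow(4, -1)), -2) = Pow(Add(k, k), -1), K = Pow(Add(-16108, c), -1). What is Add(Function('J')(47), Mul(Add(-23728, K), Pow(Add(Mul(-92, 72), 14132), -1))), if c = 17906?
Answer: Rational(3097608831, 634471048) ≈ 4.8822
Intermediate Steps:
K = Rational(1, 1798) (K = Pow(Add(-16108, 17906), -1) = Pow(1798, -1) = Rational(1, 1798) ≈ 0.00055617)
Function('J')(k) = Add(8, Mul(2, Pow(k, -1))) (Function('J')(k) = Add(8, Mul(4, Pow(Add(k, k), -1))) = Add(8, Mul(4, Pow(Mul(2, k), -1))) = Add(8, Mul(4, Mul(Rational(1, 2), Pow(k, -1)))) = Add(8, Mul(2, Pow(k, -1))))
Add(Function('J')(47), Mul(Add(-23728, K), Pow(Add(Mul(-92, 72), 14132), -1))) = Add(Add(8, Mul(2, Pow(47, -1))), Mul(Add(-23728, Rational(1, 1798)), Pow(Add(Mul(-92, 72), 14132), -1))) = Add(Add(8, Mul(2, Rational(1, 47))), Mul(Rational(-42662943, 1798), Pow(Add(-6624, 14132), -1))) = Add(Add(8, Rational(2, 47)), Mul(Rational(-42662943, 1798), Pow(7508, -1))) = Add(Rational(378, 47), Mul(Rational(-42662943, 1798), Rational(1, 7508))) = Add(Rational(378, 47), Rational(-42662943, 13499384)) = Rational(3097608831, 634471048)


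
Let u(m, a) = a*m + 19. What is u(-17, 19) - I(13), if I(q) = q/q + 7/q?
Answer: -3972/13 ≈ -305.54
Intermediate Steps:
I(q) = 1 + 7/q
u(m, a) = 19 + a*m
u(-17, 19) - I(13) = (19 + 19*(-17)) - (7 + 13)/13 = (19 - 323) - 20/13 = -304 - 1*20/13 = -304 - 20/13 = -3972/13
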